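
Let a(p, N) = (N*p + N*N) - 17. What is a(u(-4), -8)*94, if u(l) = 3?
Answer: 2162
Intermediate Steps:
a(p, N) = -17 + N² + N*p (a(p, N) = (N*p + N²) - 17 = (N² + N*p) - 17 = -17 + N² + N*p)
a(u(-4), -8)*94 = (-17 + (-8)² - 8*3)*94 = (-17 + 64 - 24)*94 = 23*94 = 2162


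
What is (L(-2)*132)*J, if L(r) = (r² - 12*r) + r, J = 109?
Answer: 374088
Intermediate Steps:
L(r) = r² - 11*r
(L(-2)*132)*J = (-2*(-11 - 2)*132)*109 = (-2*(-13)*132)*109 = (26*132)*109 = 3432*109 = 374088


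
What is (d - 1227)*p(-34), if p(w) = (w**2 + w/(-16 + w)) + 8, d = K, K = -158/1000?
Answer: -17865579743/12500 ≈ -1.4292e+6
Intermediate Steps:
K = -79/500 (K = -158*1/1000 = -79/500 ≈ -0.15800)
d = -79/500 ≈ -0.15800
p(w) = 8 + w**2 + w/(-16 + w) (p(w) = (w**2 + w/(-16 + w)) + 8 = 8 + w**2 + w/(-16 + w))
(d - 1227)*p(-34) = (-79/500 - 1227)*((-128 + (-34)**3 - 16*(-34)**2 + 9*(-34))/(-16 - 34)) = -613579*(-128 - 39304 - 16*1156 - 306)/(500*(-50)) = -(-613579)*(-128 - 39304 - 18496 - 306)/25000 = -(-613579)*(-58234)/25000 = -613579/500*29117/25 = -17865579743/12500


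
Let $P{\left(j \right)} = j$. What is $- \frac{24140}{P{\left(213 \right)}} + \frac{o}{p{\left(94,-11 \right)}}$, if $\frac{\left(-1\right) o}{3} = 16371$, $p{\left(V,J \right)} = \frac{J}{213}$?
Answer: $\frac{31379467}{33} \approx 9.5089 \cdot 10^{5}$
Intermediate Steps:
$p{\left(V,J \right)} = \frac{J}{213}$ ($p{\left(V,J \right)} = J \frac{1}{213} = \frac{J}{213}$)
$o = -49113$ ($o = \left(-3\right) 16371 = -49113$)
$- \frac{24140}{P{\left(213 \right)}} + \frac{o}{p{\left(94,-11 \right)}} = - \frac{24140}{213} - \frac{49113}{\frac{1}{213} \left(-11\right)} = \left(-24140\right) \frac{1}{213} - \frac{49113}{- \frac{11}{213}} = - \frac{340}{3} - - \frac{10461069}{11} = - \frac{340}{3} + \frac{10461069}{11} = \frac{31379467}{33}$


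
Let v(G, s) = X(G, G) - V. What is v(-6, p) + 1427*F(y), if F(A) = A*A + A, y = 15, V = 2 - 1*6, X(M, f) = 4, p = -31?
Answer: 342488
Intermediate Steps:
V = -4 (V = 2 - 6 = -4)
v(G, s) = 8 (v(G, s) = 4 - 1*(-4) = 4 + 4 = 8)
F(A) = A + A² (F(A) = A² + A = A + A²)
v(-6, p) + 1427*F(y) = 8 + 1427*(15*(1 + 15)) = 8 + 1427*(15*16) = 8 + 1427*240 = 8 + 342480 = 342488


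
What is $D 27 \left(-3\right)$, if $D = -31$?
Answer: $2511$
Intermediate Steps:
$D 27 \left(-3\right) = \left(-31\right) 27 \left(-3\right) = \left(-837\right) \left(-3\right) = 2511$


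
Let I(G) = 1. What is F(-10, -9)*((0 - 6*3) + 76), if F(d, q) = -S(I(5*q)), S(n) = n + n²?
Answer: -116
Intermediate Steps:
F(d, q) = -2 (F(d, q) = -(1 + 1) = -2)
F(-10, -9)*((0 - 6*3) + 76) = -2*((0 - 6*3) + 76) = -2*((0 - 18) + 76) = -2*(-18 + 76) = -2*58 = -116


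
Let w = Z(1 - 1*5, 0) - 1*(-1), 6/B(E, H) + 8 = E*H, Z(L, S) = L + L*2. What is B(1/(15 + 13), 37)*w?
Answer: 168/17 ≈ 9.8824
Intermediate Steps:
Z(L, S) = 3*L (Z(L, S) = L + 2*L = 3*L)
B(E, H) = 6/(-8 + E*H)
w = -11 (w = 3*(1 - 1*5) - 1*(-1) = 3*(1 - 5) + 1 = 3*(-4) + 1 = -12 + 1 = -11)
B(1/(15 + 13), 37)*w = (6/(-8 + 37/(15 + 13)))*(-11) = (6/(-8 + 37/28))*(-11) = (6/(-187/28))*(-11) = (6*(-28/187))*(-11) = -168/187*(-11) = 168/17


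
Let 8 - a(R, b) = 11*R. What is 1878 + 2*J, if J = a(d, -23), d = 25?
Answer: 1344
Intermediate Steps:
a(R, b) = 8 - 11*R
J = -267 (J = 8 - 11*25 = 8 - 275 = -267)
1878 + 2*J = 1878 + 2*(-267) = 1878 - 534 = 1344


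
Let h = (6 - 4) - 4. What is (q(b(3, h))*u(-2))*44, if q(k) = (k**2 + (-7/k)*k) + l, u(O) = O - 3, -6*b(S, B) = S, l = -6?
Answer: 2805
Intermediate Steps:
h = -2 (h = 2 - 4 = -2)
b(S, B) = -S/6
u(O) = -3 + O
q(k) = -13 + k**2 (q(k) = (k**2 + (-7/k)*k) - 6 = (k**2 - 7) - 6 = (-7 + k**2) - 6 = -13 + k**2)
(q(b(3, h))*u(-2))*44 = ((-13 + (-1/6*3)**2)*(-3 - 2))*44 = ((-13 + (-1/2)**2)*(-5))*44 = ((-13 + 1/4)*(-5))*44 = -51/4*(-5)*44 = (255/4)*44 = 2805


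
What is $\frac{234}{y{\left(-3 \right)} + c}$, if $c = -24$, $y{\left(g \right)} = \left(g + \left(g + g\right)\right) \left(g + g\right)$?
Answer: $\frac{39}{5} \approx 7.8$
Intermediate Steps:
$y{\left(g \right)} = 6 g^{2}$ ($y{\left(g \right)} = \left(g + 2 g\right) 2 g = 3 g 2 g = 6 g^{2}$)
$\frac{234}{y{\left(-3 \right)} + c} = \frac{234}{6 \left(-3\right)^{2} - 24} = \frac{234}{6 \cdot 9 - 24} = \frac{234}{54 - 24} = \frac{234}{30} = 234 \cdot \frac{1}{30} = \frac{39}{5}$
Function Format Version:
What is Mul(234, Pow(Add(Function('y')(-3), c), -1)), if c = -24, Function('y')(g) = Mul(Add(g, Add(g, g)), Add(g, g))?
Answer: Rational(39, 5) ≈ 7.8000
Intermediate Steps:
Function('y')(g) = Mul(6, Pow(g, 2)) (Function('y')(g) = Mul(Add(g, Mul(2, g)), Mul(2, g)) = Mul(Mul(3, g), Mul(2, g)) = Mul(6, Pow(g, 2)))
Mul(234, Pow(Add(Function('y')(-3), c), -1)) = Mul(234, Pow(Add(Mul(6, Pow(-3, 2)), -24), -1)) = Mul(234, Pow(Add(Mul(6, 9), -24), -1)) = Mul(234, Pow(Add(54, -24), -1)) = Mul(234, Pow(30, -1)) = Mul(234, Rational(1, 30)) = Rational(39, 5)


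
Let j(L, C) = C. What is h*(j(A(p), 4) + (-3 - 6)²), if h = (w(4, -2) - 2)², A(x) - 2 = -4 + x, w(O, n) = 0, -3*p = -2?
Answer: 340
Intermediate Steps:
p = ⅔ (p = -⅓*(-2) = ⅔ ≈ 0.66667)
A(x) = -2 + x (A(x) = 2 + (-4 + x) = -2 + x)
h = 4 (h = (0 - 2)² = (-2)² = 4)
h*(j(A(p), 4) + (-3 - 6)²) = 4*(4 + (-3 - 6)²) = 4*(4 + (-9)²) = 4*(4 + 81) = 4*85 = 340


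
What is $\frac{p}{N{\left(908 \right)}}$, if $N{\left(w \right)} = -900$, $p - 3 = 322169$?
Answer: $- \frac{80543}{225} \approx -357.97$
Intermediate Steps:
$p = 322172$ ($p = 3 + 322169 = 322172$)
$\frac{p}{N{\left(908 \right)}} = \frac{322172}{-900} = 322172 \left(- \frac{1}{900}\right) = - \frac{80543}{225}$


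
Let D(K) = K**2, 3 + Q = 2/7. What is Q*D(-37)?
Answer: -26011/7 ≈ -3715.9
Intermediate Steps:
Q = -19/7 (Q = -3 + 2/7 = -19/7 ≈ -2.7143)
Q*D(-37) = -19/7*(-37)**2 = -19/7*1369 = -26011/7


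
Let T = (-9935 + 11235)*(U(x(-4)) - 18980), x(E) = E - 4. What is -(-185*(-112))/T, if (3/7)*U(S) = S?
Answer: 777/926185 ≈ 0.00083893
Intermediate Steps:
x(E) = -4 + E
U(S) = 7*S/3
T = -74094800/3 (T = (-9935 + 11235)*(7*(-4 - 4)/3 - 18980) = 1300*((7/3)*(-8) - 18980) = 1300*(-56/3 - 18980) = 1300*(-56996/3) = -74094800/3 ≈ -2.4698e+7)
-(-185*(-112))/T = -(-185*(-112))/(-74094800/3) = -20720*(-3)/74094800 = -1*(-777/926185) = 777/926185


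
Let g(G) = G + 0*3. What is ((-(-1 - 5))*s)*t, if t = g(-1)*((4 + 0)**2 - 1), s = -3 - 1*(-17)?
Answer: -1260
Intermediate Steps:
s = 14 (s = -3 + 17 = 14)
g(G) = G (g(G) = G + 0 = G)
t = -15 (t = -((4 + 0)**2 - 1) = -(4**2 - 1) = -(16 - 1) = -1*15 = -15)
((-(-1 - 5))*s)*t = (-(-1 - 5)*14)*(-15) = (-1*(-6)*14)*(-15) = (6*14)*(-15) = 84*(-15) = -1260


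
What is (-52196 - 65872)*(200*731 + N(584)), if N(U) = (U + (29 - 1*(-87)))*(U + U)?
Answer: -113793938400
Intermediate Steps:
N(U) = 2*U*(116 + U) (N(U) = (U + (29 + 87))*(2*U) = (U + 116)*(2*U) = (116 + U)*(2*U) = 2*U*(116 + U))
(-52196 - 65872)*(200*731 + N(584)) = (-52196 - 65872)*(200*731 + 2*584*(116 + 584)) = -118068*(146200 + 2*584*700) = -118068*(146200 + 817600) = -118068*963800 = -113793938400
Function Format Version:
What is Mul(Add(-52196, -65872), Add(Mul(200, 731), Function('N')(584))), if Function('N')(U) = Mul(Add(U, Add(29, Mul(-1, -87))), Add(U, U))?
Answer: -113793938400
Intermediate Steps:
Function('N')(U) = Mul(2, U, Add(116, U)) (Function('N')(U) = Mul(Add(U, Add(29, 87)), Mul(2, U)) = Mul(Add(U, 116), Mul(2, U)) = Mul(Add(116, U), Mul(2, U)) = Mul(2, U, Add(116, U)))
Mul(Add(-52196, -65872), Add(Mul(200, 731), Function('N')(584))) = Mul(Add(-52196, -65872), Add(Mul(200, 731), Mul(2, 584, Add(116, 584)))) = Mul(-118068, Add(146200, Mul(2, 584, 700))) = Mul(-118068, Add(146200, 817600)) = Mul(-118068, 963800) = -113793938400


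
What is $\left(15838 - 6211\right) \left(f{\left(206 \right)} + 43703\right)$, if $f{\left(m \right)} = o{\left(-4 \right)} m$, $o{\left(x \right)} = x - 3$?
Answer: $406846647$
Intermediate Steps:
$o{\left(x \right)} = -3 + x$ ($o{\left(x \right)} = x - 3 = -3 + x$)
$f{\left(m \right)} = - 7 m$ ($f{\left(m \right)} = \left(-3 - 4\right) m = - 7 m$)
$\left(15838 - 6211\right) \left(f{\left(206 \right)} + 43703\right) = \left(15838 - 6211\right) \left(\left(-7\right) 206 + 43703\right) = 9627 \left(-1442 + 43703\right) = 9627 \cdot 42261 = 406846647$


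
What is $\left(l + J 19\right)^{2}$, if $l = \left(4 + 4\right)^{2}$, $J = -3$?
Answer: $49$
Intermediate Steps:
$l = 64$ ($l = 8^{2} = 64$)
$\left(l + J 19\right)^{2} = \left(64 - 57\right)^{2} = 7^{2} = 49$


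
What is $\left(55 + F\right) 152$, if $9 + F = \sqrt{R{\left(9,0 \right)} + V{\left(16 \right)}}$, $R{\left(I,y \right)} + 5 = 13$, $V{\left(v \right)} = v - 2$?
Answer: $6992 + 152 \sqrt{22} \approx 7704.9$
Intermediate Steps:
$V{\left(v \right)} = -2 + v$
$R{\left(I,y \right)} = 8$ ($R{\left(I,y \right)} = -5 + 13 = 8$)
$F = -9 + \sqrt{22}$ ($F = -9 + \sqrt{8 + \left(-2 + 16\right)} = -9 + \sqrt{8 + 14} = -9 + \sqrt{22} \approx -4.3096$)
$\left(55 + F\right) 152 = \left(55 - \left(9 - \sqrt{22}\right)\right) 152 = \left(46 + \sqrt{22}\right) 152 = 6992 + 152 \sqrt{22}$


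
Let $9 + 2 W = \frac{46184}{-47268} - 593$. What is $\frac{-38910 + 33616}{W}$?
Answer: $\frac{31279599}{1781345} \approx 17.56$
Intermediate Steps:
$W = - \frac{3562690}{11817}$ ($W = - \frac{9}{2} + \frac{\frac{46184}{-47268} - 593}{2} = - \frac{9}{2} + \frac{46184 \left(- \frac{1}{47268}\right) - 593}{2} = - \frac{9}{2} + \frac{- \frac{11546}{11817} - 593}{2} = - \frac{9}{2} + \frac{1}{2} \left(- \frac{7019027}{11817}\right) = - \frac{9}{2} - \frac{7019027}{23634} = - \frac{3562690}{11817} \approx -301.49$)
$\frac{-38910 + 33616}{W} = \frac{-38910 + 33616}{- \frac{3562690}{11817}} = \left(-5294\right) \left(- \frac{11817}{3562690}\right) = \frac{31279599}{1781345}$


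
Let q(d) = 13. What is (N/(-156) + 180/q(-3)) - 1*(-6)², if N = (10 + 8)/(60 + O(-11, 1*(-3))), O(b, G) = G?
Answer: -10945/494 ≈ -22.156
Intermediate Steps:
N = 6/19 (N = (10 + 8)/(60 + 1*(-3)) = 18/(60 - 3) = 18/57 = 18*(1/57) = 6/19 ≈ 0.31579)
(N/(-156) + 180/q(-3)) - 1*(-6)² = ((6/19)/(-156) + 180/13) - 1*(-6)² = ((6/19)*(-1/156) + 180*(1/13)) - 1*36 = (-1/494 + 180/13) - 36 = 6839/494 - 36 = -10945/494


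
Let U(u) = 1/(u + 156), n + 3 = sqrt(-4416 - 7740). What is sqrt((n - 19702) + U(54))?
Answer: sqrt(-868990290 + 88200*I*sqrt(3039))/210 ≈ 0.39271 + 140.38*I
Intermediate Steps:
n = -3 + 2*I*sqrt(3039) (n = -3 + sqrt(-4416 - 7740) = -3 + sqrt(-12156) = -3 + 2*I*sqrt(3039) ≈ -3.0 + 110.25*I)
U(u) = 1/(156 + u)
sqrt((n - 19702) + U(54)) = sqrt(((-3 + 2*I*sqrt(3039)) - 19702) + 1/(156 + 54)) = sqrt((-19705 + 2*I*sqrt(3039)) + 1/210) = sqrt(-4138049/210 + 2*I*sqrt(3039))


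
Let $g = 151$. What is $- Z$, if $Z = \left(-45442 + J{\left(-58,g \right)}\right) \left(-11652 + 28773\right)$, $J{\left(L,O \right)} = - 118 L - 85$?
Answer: $662291643$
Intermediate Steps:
$J{\left(L,O \right)} = -85 - 118 L$
$Z = -662291643$ ($Z = \left(-45442 - -6759\right) \left(-11652 + 28773\right) = \left(-45442 + \left(-85 + 6844\right)\right) 17121 = \left(-45442 + 6759\right) 17121 = \left(-38683\right) 17121 = -662291643$)
$- Z = \left(-1\right) \left(-662291643\right) = 662291643$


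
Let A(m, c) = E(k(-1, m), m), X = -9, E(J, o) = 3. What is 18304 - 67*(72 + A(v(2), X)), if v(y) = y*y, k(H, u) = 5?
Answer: 13279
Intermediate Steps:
v(y) = y²
A(m, c) = 3
18304 - 67*(72 + A(v(2), X)) = 18304 - 67*(72 + 3) = 18304 - 67*75 = 18304 - 5025 = 13279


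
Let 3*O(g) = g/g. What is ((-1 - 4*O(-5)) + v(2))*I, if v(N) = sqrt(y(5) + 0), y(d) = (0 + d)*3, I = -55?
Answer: 385/3 - 55*sqrt(15) ≈ -84.681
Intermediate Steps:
y(d) = 3*d (y(d) = d*3 = 3*d)
O(g) = 1/3 (O(g) = (g/g)/3 = (1/3)*1 = 1/3)
v(N) = sqrt(15) (v(N) = sqrt(3*5 + 0) = sqrt(15 + 0) = sqrt(15))
((-1 - 4*O(-5)) + v(2))*I = ((-1 - 4*1/3) + sqrt(15))*(-55) = ((-1 - 4/3) + sqrt(15))*(-55) = (-7/3 + sqrt(15))*(-55) = 385/3 - 55*sqrt(15)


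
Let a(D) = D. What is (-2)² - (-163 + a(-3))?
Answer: 170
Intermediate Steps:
(-2)² - (-163 + a(-3)) = (-2)² - (-163 - 3) = 4 - 1*(-166) = 4 + 166 = 170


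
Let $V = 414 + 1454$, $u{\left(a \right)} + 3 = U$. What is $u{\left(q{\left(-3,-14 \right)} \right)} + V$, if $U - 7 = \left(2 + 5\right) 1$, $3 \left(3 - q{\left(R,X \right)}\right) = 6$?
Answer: $1879$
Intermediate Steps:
$q{\left(R,X \right)} = 1$ ($q{\left(R,X \right)} = 3 - 2 = 1$)
$U = 14$ ($U = 7 + \left(2 + 5\right) 1 = 7 + 7 \cdot 1 = 7 + 7 = 14$)
$u{\left(a \right)} = 11$ ($u{\left(a \right)} = -3 + 14 = 11$)
$V = 1868$
$u{\left(q{\left(-3,-14 \right)} \right)} + V = 11 + 1868 = 1879$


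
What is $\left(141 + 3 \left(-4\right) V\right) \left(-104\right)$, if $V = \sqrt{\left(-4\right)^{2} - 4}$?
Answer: $-14664 + 2496 \sqrt{3} \approx -10341.0$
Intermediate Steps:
$V = 2 \sqrt{3}$ ($V = \sqrt{16 - 4} = \sqrt{12} = 2 \sqrt{3} \approx 3.4641$)
$\left(141 + 3 \left(-4\right) V\right) \left(-104\right) = \left(141 + 3 \left(-4\right) 2 \sqrt{3}\right) \left(-104\right) = \left(141 - 12 \cdot 2 \sqrt{3}\right) \left(-104\right) = \left(141 - 24 \sqrt{3}\right) \left(-104\right) = -14664 + 2496 \sqrt{3}$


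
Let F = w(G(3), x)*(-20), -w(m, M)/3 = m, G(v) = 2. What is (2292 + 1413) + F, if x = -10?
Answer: 3825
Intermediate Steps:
w(m, M) = -3*m
F = 120 (F = -3*2*(-20) = -6*(-20) = 120)
(2292 + 1413) + F = (2292 + 1413) + 120 = 3705 + 120 = 3825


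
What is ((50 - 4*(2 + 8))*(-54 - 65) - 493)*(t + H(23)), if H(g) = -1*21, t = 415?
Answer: -663102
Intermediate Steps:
H(g) = -21
((50 - 4*(2 + 8))*(-54 - 65) - 493)*(t + H(23)) = ((50 - 4*(2 + 8))*(-54 - 65) - 493)*(415 - 21) = ((50 - 4*10)*(-119) - 493)*394 = ((50 - 40)*(-119) - 493)*394 = (10*(-119) - 493)*394 = (-1190 - 493)*394 = -1683*394 = -663102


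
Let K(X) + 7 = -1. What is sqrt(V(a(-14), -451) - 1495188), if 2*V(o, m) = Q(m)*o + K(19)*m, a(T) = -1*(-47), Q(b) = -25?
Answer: I*sqrt(5975886)/2 ≈ 1222.3*I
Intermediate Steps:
K(X) = -8 (K(X) = -7 - 1 = -8)
a(T) = 47
V(o, m) = -4*m - 25*o/2 (V(o, m) = (-25*o - 8*m)/2 = -4*m - 25*o/2)
sqrt(V(a(-14), -451) - 1495188) = sqrt((-4*(-451) - 25/2*47) - 1495188) = sqrt((1804 - 1175/2) - 1495188) = sqrt(2433/2 - 1495188) = sqrt(-2987943/2) = I*sqrt(5975886)/2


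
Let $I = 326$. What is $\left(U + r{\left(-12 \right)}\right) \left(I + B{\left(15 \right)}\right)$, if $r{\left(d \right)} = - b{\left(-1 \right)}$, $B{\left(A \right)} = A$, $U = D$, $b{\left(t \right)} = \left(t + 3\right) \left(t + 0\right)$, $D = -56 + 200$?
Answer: $49786$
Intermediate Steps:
$D = 144$
$b{\left(t \right)} = t \left(3 + t\right)$ ($b{\left(t \right)} = \left(3 + t\right) t = t \left(3 + t\right)$)
$U = 144$
$r{\left(d \right)} = 2$ ($r{\left(d \right)} = - \left(-1\right) \left(3 - 1\right) = - \left(-1\right) 2 = \left(-1\right) \left(-2\right) = 2$)
$\left(U + r{\left(-12 \right)}\right) \left(I + B{\left(15 \right)}\right) = \left(144 + 2\right) \left(326 + 15\right) = 146 \cdot 341 = 49786$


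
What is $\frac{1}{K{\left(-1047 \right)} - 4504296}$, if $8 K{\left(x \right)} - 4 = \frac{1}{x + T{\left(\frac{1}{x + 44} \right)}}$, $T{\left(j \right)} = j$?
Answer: $- \frac{8401136}{37841199080691} \approx -2.2201 \cdot 10^{-7}$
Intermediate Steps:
$K{\left(x \right)} = \frac{1}{2} + \frac{1}{8 \left(x + \frac{1}{44 + x}\right)}$ ($K{\left(x \right)} = \frac{1}{2} + \frac{1}{8 \left(x + \frac{1}{x + 44}\right)} = \frac{1}{2} + \frac{1}{8 \left(x + \frac{1}{44 + x}\right)}$)
$\frac{1}{K{\left(-1047 \right)} - 4504296} = \frac{1}{\frac{4 + \left(1 + 4 \left(-1047\right)\right) \left(44 - 1047\right)}{8 \left(1 - 1047 \left(44 - 1047\right)\right)} - 4504296} = \frac{1}{\frac{4 + \left(1 - 4188\right) \left(-1003\right)}{8 \left(1 - -1050141\right)} - 4504296} = \frac{1}{\frac{4 - -4199561}{8 \left(1 + 1050141\right)} - 4504296} = \frac{1}{\frac{4 + 4199561}{8 \cdot 1050142} - 4504296} = \frac{1}{\frac{1}{8} \cdot \frac{1}{1050142} \cdot 4199565 - 4504296} = \frac{1}{\frac{4199565}{8401136} - 4504296} = \frac{1}{- \frac{37841199080691}{8401136}} = - \frac{8401136}{37841199080691}$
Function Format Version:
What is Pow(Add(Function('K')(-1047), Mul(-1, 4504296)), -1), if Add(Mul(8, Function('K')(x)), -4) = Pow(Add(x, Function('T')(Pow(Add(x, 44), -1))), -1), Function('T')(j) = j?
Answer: Rational(-8401136, 37841199080691) ≈ -2.2201e-7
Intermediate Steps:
Function('K')(x) = Add(Rational(1, 2), Mul(Rational(1, 8), Pow(Add(x, Pow(Add(44, x), -1)), -1))) (Function('K')(x) = Add(Rational(1, 2), Mul(Rational(1, 8), Pow(Add(x, Pow(Add(x, 44), -1)), -1))) = Add(Rational(1, 2), Mul(Rational(1, 8), Pow(Add(x, Pow(Add(44, x), -1)), -1))))
Pow(Add(Function('K')(-1047), Mul(-1, 4504296)), -1) = Pow(Add(Mul(Rational(1, 8), Pow(Add(1, Mul(-1047, Add(44, -1047))), -1), Add(4, Mul(Add(1, Mul(4, -1047)), Add(44, -1047)))), Mul(-1, 4504296)), -1) = Pow(Add(Mul(Rational(1, 8), Pow(Add(1, Mul(-1047, -1003)), -1), Add(4, Mul(Add(1, -4188), -1003))), -4504296), -1) = Pow(Add(Mul(Rational(1, 8), Pow(Add(1, 1050141), -1), Add(4, Mul(-4187, -1003))), -4504296), -1) = Pow(Add(Mul(Rational(1, 8), Pow(1050142, -1), Add(4, 4199561)), -4504296), -1) = Pow(Add(Mul(Rational(1, 8), Rational(1, 1050142), 4199565), -4504296), -1) = Pow(Add(Rational(4199565, 8401136), -4504296), -1) = Pow(Rational(-37841199080691, 8401136), -1) = Rational(-8401136, 37841199080691)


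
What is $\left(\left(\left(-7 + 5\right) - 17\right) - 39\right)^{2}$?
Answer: $3364$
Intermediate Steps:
$\left(\left(\left(-7 + 5\right) - 17\right) - 39\right)^{2} = \left(\left(-2 - 17\right) - 39\right)^{2} = \left(-19 - 39\right)^{2} = \left(-58\right)^{2} = 3364$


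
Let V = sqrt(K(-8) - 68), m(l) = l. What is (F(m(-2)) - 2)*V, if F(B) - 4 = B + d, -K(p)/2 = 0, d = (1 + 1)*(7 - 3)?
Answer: 16*I*sqrt(17) ≈ 65.97*I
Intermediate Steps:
d = 8 (d = 2*4 = 8)
K(p) = 0 (K(p) = -2*0 = 0)
F(B) = 12 + B (F(B) = 4 + (B + 8) = 4 + (8 + B) = 12 + B)
V = 2*I*sqrt(17) (V = sqrt(0 - 68) = sqrt(-68) = 2*I*sqrt(17) ≈ 8.2462*I)
(F(m(-2)) - 2)*V = ((12 - 2) - 2)*(2*I*sqrt(17)) = (10 - 2)*(2*I*sqrt(17)) = 8*(2*I*sqrt(17)) = 16*I*sqrt(17)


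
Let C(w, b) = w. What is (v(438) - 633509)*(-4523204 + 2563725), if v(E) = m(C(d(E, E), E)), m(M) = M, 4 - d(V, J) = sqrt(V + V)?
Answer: 1241339743895 + 3918958*sqrt(219) ≈ 1.2414e+12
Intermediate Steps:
d(V, J) = 4 - sqrt(2)*sqrt(V) (d(V, J) = 4 - sqrt(V + V) = 4 - sqrt(2*V) = 4 - sqrt(2)*sqrt(V))
v(E) = 4 - sqrt(2)*sqrt(E)
(v(438) - 633509)*(-4523204 + 2563725) = ((4 - sqrt(2)*sqrt(438)) - 633509)*(-4523204 + 2563725) = ((4 - 2*sqrt(219)) - 633509)*(-1959479) = (-633505 - 2*sqrt(219))*(-1959479) = 1241339743895 + 3918958*sqrt(219)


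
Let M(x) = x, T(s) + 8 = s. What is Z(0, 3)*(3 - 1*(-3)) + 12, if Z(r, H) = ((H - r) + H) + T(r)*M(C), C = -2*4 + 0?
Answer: 432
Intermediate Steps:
T(s) = -8 + s
C = -8 (C = -8 + 0 = -8)
Z(r, H) = 64 - 9*r + 2*H (Z(r, H) = ((H - r) + H) + (-8 + r)*(-8) = (-r + 2*H) + (64 - 8*r) = 64 - 9*r + 2*H)
Z(0, 3)*(3 - 1*(-3)) + 12 = (64 - 9*0 + 2*3)*(3 - 1*(-3)) + 12 = (64 + 0 + 6)*(3 + 3) + 12 = 70*6 + 12 = 420 + 12 = 432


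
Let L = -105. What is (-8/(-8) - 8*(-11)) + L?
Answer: -16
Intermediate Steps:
(-8/(-8) - 8*(-11)) + L = (-8/(-8) - 8*(-11)) - 105 = (-8*(-1/8) + 88) - 105 = (1 + 88) - 105 = 89 - 105 = -16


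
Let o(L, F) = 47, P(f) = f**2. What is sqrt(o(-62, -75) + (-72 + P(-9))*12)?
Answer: sqrt(155) ≈ 12.450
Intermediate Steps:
sqrt(o(-62, -75) + (-72 + P(-9))*12) = sqrt(47 + (-72 + (-9)**2)*12) = sqrt(47 + (-72 + 81)*12) = sqrt(47 + 9*12) = sqrt(47 + 108) = sqrt(155)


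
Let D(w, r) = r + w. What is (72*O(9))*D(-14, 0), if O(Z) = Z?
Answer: -9072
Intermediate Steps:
(72*O(9))*D(-14, 0) = (72*9)*(0 - 14) = 648*(-14) = -9072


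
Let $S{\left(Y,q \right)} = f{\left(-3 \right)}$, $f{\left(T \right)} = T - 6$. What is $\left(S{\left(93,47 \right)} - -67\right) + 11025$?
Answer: $11083$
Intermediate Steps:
$f{\left(T \right)} = -6 + T$
$S{\left(Y,q \right)} = -9$ ($S{\left(Y,q \right)} = -6 - 3 = -9$)
$\left(S{\left(93,47 \right)} - -67\right) + 11025 = \left(-9 - -67\right) + 11025 = \left(-9 + \left(-56 + 123\right)\right) + 11025 = \left(-9 + 67\right) + 11025 = 58 + 11025 = 11083$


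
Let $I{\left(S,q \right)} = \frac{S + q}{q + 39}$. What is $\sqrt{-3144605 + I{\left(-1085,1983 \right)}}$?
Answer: $\frac{i \sqrt{3214166353266}}{1011} \approx 1773.3 i$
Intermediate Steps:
$I{\left(S,q \right)} = \frac{S + q}{39 + q}$
$\sqrt{-3144605 + I{\left(-1085,1983 \right)}} = \sqrt{-3144605 + \frac{-1085 + 1983}{39 + 1983}} = \sqrt{-3144605 + \frac{1}{2022} \cdot 898} = \sqrt{-3144605 + \frac{449}{1011}} = \sqrt{- \frac{3179195206}{1011}} = \frac{i \sqrt{3214166353266}}{1011}$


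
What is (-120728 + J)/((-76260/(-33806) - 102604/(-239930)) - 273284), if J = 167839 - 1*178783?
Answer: 33375040013305/69268902079503 ≈ 0.48182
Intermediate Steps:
J = -10944 (J = 167839 - 178783 = -10944)
(-120728 + J)/((-76260/(-33806) - 102604/(-239930)) - 273284) = (-120728 - 10944)/((-76260/(-33806) - 102604/(-239930)) - 273284) = -131672/((-76260*(-1/33806) - 102604*(-1/239930)) - 273284) = -131672/((38130/16903 + 51302/119965) - 273284) = -131672/(5441423156/2027768395 - 273284) = -131672/(-554151216636024/2027768395) = -131672*(-2027768395/554151216636024) = 33375040013305/69268902079503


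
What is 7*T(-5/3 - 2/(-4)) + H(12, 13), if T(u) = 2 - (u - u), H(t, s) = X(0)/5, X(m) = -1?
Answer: 69/5 ≈ 13.800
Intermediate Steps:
H(t, s) = -⅕ (H(t, s) = -1/5 = -1*⅕ = -⅕)
T(u) = 2 (T(u) = 2 - 1*0 = 2 + 0 = 2)
7*T(-5/3 - 2/(-4)) + H(12, 13) = 7*2 - ⅕ = 14 - ⅕ = 69/5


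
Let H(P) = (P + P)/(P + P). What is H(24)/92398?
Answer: 1/92398 ≈ 1.0823e-5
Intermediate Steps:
H(P) = 1 (H(P) = (2*P)/((2*P)) = (2*P)*(1/(2*P)) = 1)
H(24)/92398 = 1/92398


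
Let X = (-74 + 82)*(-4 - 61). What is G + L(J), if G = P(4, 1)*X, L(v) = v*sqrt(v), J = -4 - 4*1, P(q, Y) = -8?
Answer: 4160 - 16*I*sqrt(2) ≈ 4160.0 - 22.627*I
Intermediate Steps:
J = -8 (J = -4 - 4 = -8)
X = -520 (X = 8*(-65) = -520)
L(v) = v**(3/2)
G = 4160 (G = -8*(-520) = 4160)
G + L(J) = 4160 + (-8)**(3/2) = 4160 - 16*I*sqrt(2)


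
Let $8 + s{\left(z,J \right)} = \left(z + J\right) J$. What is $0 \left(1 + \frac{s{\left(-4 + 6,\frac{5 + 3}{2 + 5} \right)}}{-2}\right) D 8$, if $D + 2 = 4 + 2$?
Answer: $0$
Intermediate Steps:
$D = 4$ ($D = -2 + \left(4 + 2\right) = -2 + 6 = 4$)
$s{\left(z,J \right)} = -8 + J \left(J + z\right)$ ($s{\left(z,J \right)} = -8 + \left(z + J\right) J = -8 + \left(J + z\right) J = -8 + J \left(J + z\right)$)
$0 \left(1 + \frac{s{\left(-4 + 6,\frac{5 + 3}{2 + 5} \right)}}{-2}\right) D 8 = 0 \left(1 + \frac{-8 + \left(\frac{5 + 3}{2 + 5}\right)^{2} + \frac{5 + 3}{2 + 5} \left(-4 + 6\right)}{-2}\right) 4 \cdot 8 = 0 \left(1 + \left(-8 + \left(\frac{8}{7}\right)^{2} + \frac{8}{7} \cdot 2\right) \left(- \frac{1}{2}\right)\right) 4 \cdot 8 = 0 \left(1 + \left(-8 + \frac{64}{49} + \frac{16}{7}\right) \left(- \frac{1}{2}\right)\right) 4 \cdot 8 = 0 \left(1 - - \frac{108}{49}\right) 4 \cdot 8 = 0 \left(1 + \frac{108}{49}\right) 4 \cdot 8 = 0 \cdot \frac{157}{49} \cdot 4 \cdot 8 = 0 \cdot 4 \cdot 8 = 0 \cdot 8 = 0$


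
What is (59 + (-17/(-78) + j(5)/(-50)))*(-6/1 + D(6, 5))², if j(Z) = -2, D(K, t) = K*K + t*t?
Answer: 13981913/78 ≈ 1.7926e+5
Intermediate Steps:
D(K, t) = K² + t²
(59 + (-17/(-78) + j(5)/(-50)))*(-6/1 + D(6, 5))² = (59 + (-17/(-78) - 2/(-50)))*(-6/1 + (6² + 5²))² = (59 + (-17*(-1/78) - 2*(-1/50)))*(-6*1 + (36 + 25))² = (59 + (17/78 + 1/25))*(-6 + 61)² = (59 + 503/1950)*55² = (115553/1950)*3025 = 13981913/78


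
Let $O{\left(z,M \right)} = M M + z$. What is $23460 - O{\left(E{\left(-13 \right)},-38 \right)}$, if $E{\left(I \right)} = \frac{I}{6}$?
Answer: $\frac{132109}{6} \approx 22018.0$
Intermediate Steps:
$E{\left(I \right)} = \frac{I}{6}$ ($E{\left(I \right)} = I \frac{1}{6} = \frac{I}{6}$)
$O{\left(z,M \right)} = z + M^{2}$ ($O{\left(z,M \right)} = M^{2} + z = z + M^{2}$)
$23460 - O{\left(E{\left(-13 \right)},-38 \right)} = 23460 - \left(\frac{1}{6} \left(-13\right) + \left(-38\right)^{2}\right) = 23460 - \left(- \frac{13}{6} + 1444\right) = 23460 - \frac{8651}{6} = \frac{132109}{6}$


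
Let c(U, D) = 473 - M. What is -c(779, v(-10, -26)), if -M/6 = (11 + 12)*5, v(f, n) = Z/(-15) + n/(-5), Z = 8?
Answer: -1163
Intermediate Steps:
v(f, n) = -8/15 - n/5 (v(f, n) = 8/(-15) + n/(-5) = 8*(-1/15) + n*(-⅕) = -8/15 - n/5)
M = -690 (M = -6*(11 + 12)*5 = -138*5 = -6*115 = -690)
c(U, D) = 1163 (c(U, D) = 473 - 1*(-690) = 473 + 690 = 1163)
-c(779, v(-10, -26)) = -1*1163 = -1163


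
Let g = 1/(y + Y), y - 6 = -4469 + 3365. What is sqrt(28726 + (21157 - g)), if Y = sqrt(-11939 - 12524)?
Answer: sqrt((54771535 - 49883*I*sqrt(24463))/(1098 - I*sqrt(24463))) ≈ 223.34 + 0.e-7*I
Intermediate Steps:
y = -1098 (y = 6 + (-4469 + 3365) = 6 - 1104 = -1098)
Y = I*sqrt(24463) (Y = sqrt(-24463) = I*sqrt(24463) ≈ 156.41*I)
g = 1/(-1098 + I*sqrt(24463)) ≈ -0.00089263 - 0.00012715*I
sqrt(28726 + (21157 - g)) = sqrt(28726 + (21157 - (-1098/1230067 - I*sqrt(24463)/1230067))) = sqrt(28726 + (21157 + (1098/1230067 + I*sqrt(24463)/1230067))) = sqrt(28726 + (26024528617/1230067 + I*sqrt(24463)/1230067)) = sqrt(61359433259/1230067 + I*sqrt(24463)/1230067)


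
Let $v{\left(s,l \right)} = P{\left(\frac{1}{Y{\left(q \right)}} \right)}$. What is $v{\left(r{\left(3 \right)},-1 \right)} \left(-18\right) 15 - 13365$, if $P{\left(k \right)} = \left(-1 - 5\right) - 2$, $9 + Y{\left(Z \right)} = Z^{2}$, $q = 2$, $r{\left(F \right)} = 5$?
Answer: $-11205$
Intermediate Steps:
$Y{\left(Z \right)} = -9 + Z^{2}$
$P{\left(k \right)} = -8$ ($P{\left(k \right)} = -6 - 2 = -8$)
$v{\left(s,l \right)} = -8$
$v{\left(r{\left(3 \right)},-1 \right)} \left(-18\right) 15 - 13365 = \left(-8\right) \left(-18\right) 15 - 13365 = 144 \cdot 15 - 13365 = 2160 - 13365 = -11205$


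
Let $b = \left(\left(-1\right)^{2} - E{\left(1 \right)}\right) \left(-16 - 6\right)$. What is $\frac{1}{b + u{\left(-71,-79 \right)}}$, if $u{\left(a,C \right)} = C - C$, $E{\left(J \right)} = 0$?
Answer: $- \frac{1}{22} \approx -0.045455$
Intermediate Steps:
$u{\left(a,C \right)} = 0$
$b = -22$ ($b = \left(\left(-1\right)^{2} - 0\right) \left(-16 - 6\right) = \left(1 + 0\right) \left(-22\right) = 1 \left(-22\right) = -22$)
$\frac{1}{b + u{\left(-71,-79 \right)}} = \frac{1}{-22 + 0} = \frac{1}{-22} = - \frac{1}{22}$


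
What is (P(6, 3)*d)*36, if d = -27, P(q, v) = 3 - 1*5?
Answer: 1944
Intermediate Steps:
P(q, v) = -2 (P(q, v) = 3 - 5 = -2)
(P(6, 3)*d)*36 = -2*(-27)*36 = 54*36 = 1944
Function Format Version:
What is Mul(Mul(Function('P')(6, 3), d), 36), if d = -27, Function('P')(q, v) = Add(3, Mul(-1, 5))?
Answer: 1944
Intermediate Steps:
Function('P')(q, v) = -2 (Function('P')(q, v) = Add(3, -5) = -2)
Mul(Mul(Function('P')(6, 3), d), 36) = Mul(Mul(-2, -27), 36) = Mul(54, 36) = 1944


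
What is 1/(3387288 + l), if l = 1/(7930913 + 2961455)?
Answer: 10892368/36895587417985 ≈ 2.9522e-7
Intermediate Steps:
l = 1/10892368 ≈ 9.1807e-8
1/(3387288 + l) = 1/(3387288 + 1/10892368) = 1/(36895587417985/10892368) = 10892368/36895587417985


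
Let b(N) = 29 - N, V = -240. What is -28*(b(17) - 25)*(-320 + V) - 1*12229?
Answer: -216069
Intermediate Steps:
-28*(b(17) - 25)*(-320 + V) - 1*12229 = -28*((29 - 1*17) - 25)*(-320 - 240) - 1*12229 = -28*((29 - 17) - 25)*(-560) - 12229 = -28*(12 - 25)*(-560) - 12229 = -(-364)*(-560) - 12229 = -28*7280 - 12229 = -203840 - 12229 = -216069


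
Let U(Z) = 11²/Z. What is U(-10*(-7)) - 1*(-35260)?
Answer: 2468321/70 ≈ 35262.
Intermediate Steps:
U(Z) = 121/Z
U(-10*(-7)) - 1*(-35260) = 121/((-10*(-7))) - 1*(-35260) = 121/70 + 35260 = 2468321/70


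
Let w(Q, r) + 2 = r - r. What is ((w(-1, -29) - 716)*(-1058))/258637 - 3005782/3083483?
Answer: 120380224686/61346368667 ≈ 1.9623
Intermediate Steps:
w(Q, r) = -2 (w(Q, r) = -2 + (r - r) = -2 + 0 = -2)
((w(-1, -29) - 716)*(-1058))/258637 - 3005782/3083483 = ((-2 - 716)*(-1058))/258637 - 3005782/3083483 = -718*(-1058)*(1/258637) - 3005782*1/3083483 = 759644*(1/258637) - 231214/237191 = 759644/258637 - 231214/237191 = 120380224686/61346368667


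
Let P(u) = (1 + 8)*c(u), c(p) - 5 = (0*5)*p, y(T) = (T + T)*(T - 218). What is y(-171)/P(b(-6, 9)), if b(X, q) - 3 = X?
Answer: 14782/5 ≈ 2956.4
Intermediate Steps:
b(X, q) = 3 + X
y(T) = 2*T*(-218 + T) (y(T) = (2*T)*(-218 + T) = 2*T*(-218 + T))
c(p) = 5 (c(p) = 5 + (0*5)*p = 5 + 0*p = 5 + 0 = 5)
P(u) = 45 (P(u) = (1 + 8)*5 = 9*5 = 45)
y(-171)/P(b(-6, 9)) = (2*(-171)*(-218 - 171))/45 = (2*(-171)*(-389))*(1/45) = 133038*(1/45) = 14782/5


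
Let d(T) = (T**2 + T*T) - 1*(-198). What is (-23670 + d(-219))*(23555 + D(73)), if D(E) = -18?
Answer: 1705255650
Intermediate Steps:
d(T) = 198 + 2*T**2 (d(T) = (T**2 + T**2) + 198 = 2*T**2 + 198 = 198 + 2*T**2)
(-23670 + d(-219))*(23555 + D(73)) = (-23670 + (198 + 2*(-219)**2))*(23555 - 18) = (-23670 + (198 + 2*47961))*23537 = (-23670 + (198 + 95922))*23537 = (-23670 + 96120)*23537 = 72450*23537 = 1705255650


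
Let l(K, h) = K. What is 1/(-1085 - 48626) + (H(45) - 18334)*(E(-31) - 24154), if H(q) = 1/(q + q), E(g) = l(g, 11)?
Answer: 396760163224295/894798 ≈ 4.4341e+8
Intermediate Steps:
E(g) = g
H(q) = 1/(2*q)
1/(-1085 - 48626) + (H(45) - 18334)*(E(-31) - 24154) = 1/(-1085 - 48626) + ((½)/45 - 18334)*(-31 - 24154) = 1/(-49711) + ((½)*(1/45) - 18334)*(-24185) = -1/49711 + (1/90 - 18334)*(-24185) = -1/49711 - 1650059/90*(-24185) = -1/49711 + 7981335383/18 = 396760163224295/894798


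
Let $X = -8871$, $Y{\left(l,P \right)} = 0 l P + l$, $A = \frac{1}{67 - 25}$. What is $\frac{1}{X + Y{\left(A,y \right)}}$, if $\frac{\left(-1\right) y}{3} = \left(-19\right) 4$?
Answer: $- \frac{42}{372581} \approx -0.00011273$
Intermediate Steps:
$A = \frac{1}{42} \approx 0.02381$
$y = 228$ ($y = - 3 \left(\left(-19\right) 4\right) = \left(-3\right) \left(-76\right) = 228$)
$Y{\left(l,P \right)} = l$ ($Y{\left(l,P \right)} = 0 P + l = 0 + l = l$)
$\frac{1}{X + Y{\left(A,y \right)}} = \frac{1}{-8871 + \frac{1}{42}} = \frac{1}{- \frac{372581}{42}} = - \frac{42}{372581}$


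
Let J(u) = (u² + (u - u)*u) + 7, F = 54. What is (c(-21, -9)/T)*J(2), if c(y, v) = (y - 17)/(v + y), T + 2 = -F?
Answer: -209/840 ≈ -0.24881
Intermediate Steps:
T = -56 (T = -2 - 1*54 = -2 - 54 = -56)
c(y, v) = (-17 + y)/(v + y)
J(u) = 7 + u² (J(u) = (u² + 0*u) + 7 = (u² + 0) + 7 = u² + 7 = 7 + u²)
(c(-21, -9)/T)*J(2) = (((-17 - 21)/(-9 - 21))/(-56))*(7 + 2²) = ((-38/(-30))*(-1/56))*(7 + 4) = (-1/30*(-38)*(-1/56))*11 = ((19/15)*(-1/56))*11 = -19/840*11 = -209/840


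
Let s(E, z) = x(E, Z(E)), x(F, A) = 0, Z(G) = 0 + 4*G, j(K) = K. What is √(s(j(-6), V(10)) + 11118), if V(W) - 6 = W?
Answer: √11118 ≈ 105.44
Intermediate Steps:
Z(G) = 4*G
V(W) = 6 + W
s(E, z) = 0
√(s(j(-6), V(10)) + 11118) = √(0 + 11118) = √11118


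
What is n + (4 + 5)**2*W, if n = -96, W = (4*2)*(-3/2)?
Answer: -1068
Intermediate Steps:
W = -12 (W = 8*(-3*1/2) = 8*(-3/2) = -12)
n + (4 + 5)**2*W = -96 + (4 + 5)**2*(-12) = -96 + 9**2*(-12) = -96 + 81*(-12) = -96 - 972 = -1068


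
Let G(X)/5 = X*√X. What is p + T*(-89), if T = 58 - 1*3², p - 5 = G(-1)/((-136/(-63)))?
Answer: -4356 - 315*I/136 ≈ -4356.0 - 2.3162*I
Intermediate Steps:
G(X) = 5*X^(3/2) (G(X) = 5*(X*√X) = 5*X^(3/2))
p = 5 - 315*I/136 (p = 5 + (5*(-1)^(3/2))/((-136/(-63))) = 5 + (5*(-I))/((-136*(-1/63))) = 5 + (-5*I)/(136/63) = 5 - 5*I*(63/136) = 5 - 315*I/136 ≈ 5.0 - 2.3162*I)
T = 49 (T = 58 - 1*9 = 58 - 9 = 49)
p + T*(-89) = (5 - 315*I/136) + 49*(-89) = (5 - 315*I/136) - 4361 = -4356 - 315*I/136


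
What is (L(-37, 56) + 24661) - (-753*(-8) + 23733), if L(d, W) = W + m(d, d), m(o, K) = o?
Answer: -5077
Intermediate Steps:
L(d, W) = W + d
(L(-37, 56) + 24661) - (-753*(-8) + 23733) = ((56 - 37) + 24661) - (-753*(-8) + 23733) = (19 + 24661) - (6024 + 23733) = 24680 - 1*29757 = 24680 - 29757 = -5077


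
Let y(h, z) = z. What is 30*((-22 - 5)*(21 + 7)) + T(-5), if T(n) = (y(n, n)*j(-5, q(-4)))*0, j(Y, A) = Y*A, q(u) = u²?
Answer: -22680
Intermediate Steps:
j(Y, A) = A*Y
T(n) = 0 (T(n) = (n*((-4)²*(-5)))*0 = (n*(16*(-5)))*0 = (n*(-80))*0 = -80*n*0 = 0)
30*((-22 - 5)*(21 + 7)) + T(-5) = 30*((-22 - 5)*(21 + 7)) + 0 = 30*(-27*28) + 0 = 30*(-756) + 0 = -22680 + 0 = -22680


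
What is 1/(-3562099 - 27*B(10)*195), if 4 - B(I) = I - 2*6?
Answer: -1/3593689 ≈ -2.7827e-7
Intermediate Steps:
B(I) = 16 - I (B(I) = 4 - (I - 2*6) = 4 - (I - 12) = 4 - (-12 + I) = 4 + (12 - I) = 16 - I)
1/(-3562099 - 27*B(10)*195) = 1/(-3562099 - 27*(16 - 1*10)*195) = 1/(-3562099 - 27*(16 - 10)*195) = 1/(-3562099 - 27*6*195) = 1/(-3562099 - 162*195) = 1/(-3562099 - 31590) = 1/(-3593689) = -1/3593689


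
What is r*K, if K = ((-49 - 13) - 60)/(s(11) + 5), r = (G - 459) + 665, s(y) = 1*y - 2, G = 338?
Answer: -33184/7 ≈ -4740.6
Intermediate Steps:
s(y) = -2 + y (s(y) = y - 2 = -2 + y)
r = 544 (r = (338 - 459) + 665 = -121 + 665 = 544)
K = -61/7 (K = ((-49 - 13) - 60)/((-2 + 11) + 5) = (-62 - 60)/(9 + 5) = -122/14 = -122*1/14 = -61/7 ≈ -8.7143)
r*K = 544*(-61/7) = -33184/7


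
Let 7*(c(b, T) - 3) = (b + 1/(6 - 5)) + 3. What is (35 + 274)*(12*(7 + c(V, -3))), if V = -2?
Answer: 266976/7 ≈ 38139.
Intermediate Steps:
c(b, T) = 25/7 + b/7 (c(b, T) = 3 + ((b + 1/(6 - 5)) + 3)/7 = 3 + ((b + 1/1) + 3)/7 = 3 + ((b + 1) + 3)/7 = 3 + ((1 + b) + 3)/7 = 3 + (4 + b)/7 = 3 + (4/7 + b/7) = 25/7 + b/7)
(35 + 274)*(12*(7 + c(V, -3))) = (35 + 274)*(12*(7 + (25/7 + (⅐)*(-2)))) = 309*(12*(7 + (25/7 - 2/7))) = 309*(12*(7 + 23/7)) = 309*(12*(72/7)) = 309*(864/7) = 266976/7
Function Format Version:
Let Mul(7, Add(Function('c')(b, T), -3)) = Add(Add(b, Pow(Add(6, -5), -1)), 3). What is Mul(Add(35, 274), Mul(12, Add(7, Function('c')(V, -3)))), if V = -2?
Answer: Rational(266976, 7) ≈ 38139.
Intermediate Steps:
Function('c')(b, T) = Add(Rational(25, 7), Mul(Rational(1, 7), b)) (Function('c')(b, T) = Add(3, Mul(Rational(1, 7), Add(Add(b, Pow(Add(6, -5), -1)), 3))) = Add(3, Mul(Rational(1, 7), Add(Add(b, Pow(1, -1)), 3))) = Add(3, Mul(Rational(1, 7), Add(Add(b, 1), 3))) = Add(3, Mul(Rational(1, 7), Add(Add(1, b), 3))) = Add(3, Mul(Rational(1, 7), Add(4, b))) = Add(3, Add(Rational(4, 7), Mul(Rational(1, 7), b))) = Add(Rational(25, 7), Mul(Rational(1, 7), b)))
Mul(Add(35, 274), Mul(12, Add(7, Function('c')(V, -3)))) = Mul(Add(35, 274), Mul(12, Add(7, Add(Rational(25, 7), Mul(Rational(1, 7), -2))))) = Mul(309, Mul(12, Add(7, Add(Rational(25, 7), Rational(-2, 7))))) = Mul(309, Mul(12, Add(7, Rational(23, 7)))) = Mul(309, Mul(12, Rational(72, 7))) = Mul(309, Rational(864, 7)) = Rational(266976, 7)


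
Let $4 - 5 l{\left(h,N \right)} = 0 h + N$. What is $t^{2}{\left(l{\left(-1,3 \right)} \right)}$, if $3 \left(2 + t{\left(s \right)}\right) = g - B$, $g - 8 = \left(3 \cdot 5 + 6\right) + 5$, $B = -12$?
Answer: $\frac{1600}{9} \approx 177.78$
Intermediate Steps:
$g = 34$ ($g = 8 + \left(\left(3 \cdot 5 + 6\right) + 5\right) = 8 + \left(\left(15 + 6\right) + 5\right) = 8 + \left(21 + 5\right) = 8 + 26 = 34$)
$l{\left(h,N \right)} = \frac{4}{5} - \frac{N}{5}$ ($l{\left(h,N \right)} = \frac{4}{5} - \frac{0 h + N}{5} = \frac{4}{5} - \frac{0 + N}{5} = \frac{4}{5} - \frac{N}{5}$)
$t{\left(s \right)} = \frac{40}{3}$ ($t{\left(s \right)} = -2 + \frac{34 - -12}{3} = -2 + \frac{34 + 12}{3} = -2 + \frac{1}{3} \cdot 46 = -2 + \frac{46}{3} = \frac{40}{3}$)
$t^{2}{\left(l{\left(-1,3 \right)} \right)} = \left(\frac{40}{3}\right)^{2} = \frac{1600}{9}$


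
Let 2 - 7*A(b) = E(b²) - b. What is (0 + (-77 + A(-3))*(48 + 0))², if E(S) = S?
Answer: 694427904/49 ≈ 1.4172e+7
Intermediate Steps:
A(b) = 2/7 - b²/7 + b/7 (A(b) = 2/7 - (b² - b)/7 = 2/7 + (-b²/7 + b/7) = 2/7 - b²/7 + b/7)
(0 + (-77 + A(-3))*(48 + 0))² = (0 + (-77 + (2/7 - ⅐*(-3)² + (⅐)*(-3)))*(48 + 0))² = (0 + (-77 + (2/7 - ⅐*9 - 3/7))*48)² = (0 + (-77 + (2/7 - 9/7 - 3/7))*48)² = (0 + (-77 - 10/7)*48)² = (0 - 549/7*48)² = (0 - 26352/7)² = (-26352/7)² = 694427904/49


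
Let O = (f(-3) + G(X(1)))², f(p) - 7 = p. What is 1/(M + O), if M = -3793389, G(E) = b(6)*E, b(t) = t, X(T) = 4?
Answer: -1/3792605 ≈ -2.6367e-7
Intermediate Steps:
f(p) = 7 + p
G(E) = 6*E
O = 784 (O = ((7 - 3) + 6*4)² = (4 + 24)² = 28² = 784)
1/(M + O) = 1/(-3793389 + 784) = 1/(-3792605) = -1/3792605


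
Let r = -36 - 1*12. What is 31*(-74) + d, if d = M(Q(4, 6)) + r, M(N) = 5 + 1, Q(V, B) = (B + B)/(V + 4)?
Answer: -2336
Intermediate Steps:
r = -48 (r = -36 - 12 = -48)
Q(V, B) = 2*B/(4 + V) (Q(V, B) = (2*B)/(4 + V) = 2*B/(4 + V))
M(N) = 6
d = -42 (d = 6 - 48 = -42)
31*(-74) + d = 31*(-74) - 42 = -2294 - 42 = -2336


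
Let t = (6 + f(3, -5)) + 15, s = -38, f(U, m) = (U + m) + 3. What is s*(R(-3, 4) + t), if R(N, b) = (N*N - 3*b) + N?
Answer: -608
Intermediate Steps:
R(N, b) = N + N² - 3*b (R(N, b) = (N² - 3*b) + N = N + N² - 3*b)
f(U, m) = 3 + U + m
t = 22 (t = (6 + (3 + 3 - 5)) + 15 = (6 + 1) + 15 = 7 + 15 = 22)
s*(R(-3, 4) + t) = -38*((-3 + (-3)² - 3*4) + 22) = -38*((-3 + 9 - 12) + 22) = -38*(-6 + 22) = -38*16 = -608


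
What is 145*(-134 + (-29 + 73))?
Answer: -13050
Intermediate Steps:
145*(-134 + (-29 + 73)) = 145*(-134 + 44) = 145*(-90) = -13050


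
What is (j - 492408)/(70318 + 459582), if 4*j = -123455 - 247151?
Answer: -1170119/1059800 ≈ -1.1041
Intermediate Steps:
j = -185303/2 (j = (-123455 - 247151)/4 = (1/4)*(-370606) = -185303/2 ≈ -92652.)
(j - 492408)/(70318 + 459582) = (-185303/2 - 492408)/(70318 + 459582) = -1170119/2/529900 = -1170119/2*1/529900 = -1170119/1059800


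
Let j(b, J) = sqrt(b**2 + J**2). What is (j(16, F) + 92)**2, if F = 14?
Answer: 8916 + 368*sqrt(113) ≈ 12828.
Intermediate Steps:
j(b, J) = sqrt(J**2 + b**2)
(j(16, F) + 92)**2 = (sqrt(14**2 + 16**2) + 92)**2 = (sqrt(196 + 256) + 92)**2 = (sqrt(452) + 92)**2 = (2*sqrt(113) + 92)**2 = (92 + 2*sqrt(113))**2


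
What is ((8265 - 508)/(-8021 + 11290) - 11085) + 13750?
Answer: 8719642/3269 ≈ 2667.4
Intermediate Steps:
((8265 - 508)/(-8021 + 11290) - 11085) + 13750 = (7757/3269 - 11085) + 13750 = -36229108/3269 + 13750 = 8719642/3269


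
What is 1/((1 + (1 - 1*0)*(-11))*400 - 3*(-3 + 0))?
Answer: -1/3991 ≈ -0.00025056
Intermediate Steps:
1/((1 + (1 - 1*0)*(-11))*400 - 3*(-3 + 0)) = 1/((1 + (1 + 0)*(-11))*400 - 3*(-3)) = 1/((1 + 1*(-11))*400 + 9) = 1/((1 - 11)*400 + 9) = 1/(-10*400 + 9) = 1/(-4000 + 9) = 1/(-3991) = -1/3991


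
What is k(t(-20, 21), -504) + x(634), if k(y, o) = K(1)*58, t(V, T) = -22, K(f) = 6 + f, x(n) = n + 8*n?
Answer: 6112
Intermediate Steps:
x(n) = 9*n
k(y, o) = 406 (k(y, o) = (6 + 1)*58 = 7*58 = 406)
k(t(-20, 21), -504) + x(634) = 406 + 9*634 = 406 + 5706 = 6112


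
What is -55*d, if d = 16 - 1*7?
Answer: -495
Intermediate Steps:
d = 9 (d = 16 - 7 = 9)
-55*d = -55*9 = -495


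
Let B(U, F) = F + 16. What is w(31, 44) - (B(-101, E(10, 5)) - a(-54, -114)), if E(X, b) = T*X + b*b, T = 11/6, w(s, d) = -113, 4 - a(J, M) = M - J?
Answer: -325/3 ≈ -108.33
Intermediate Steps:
a(J, M) = 4 + J - M (a(J, M) = 4 - (M - J) = 4 + (J - M) = 4 + J - M)
T = 11/6 (T = 11*(⅙) = 11/6 ≈ 1.8333)
E(X, b) = b² + 11*X/6 (E(X, b) = 11*X/6 + b*b = 11*X/6 + b² = b² + 11*X/6)
B(U, F) = 16 + F
w(31, 44) - (B(-101, E(10, 5)) - a(-54, -114)) = -113 - ((16 + (5² + (11/6)*10)) - (4 - 54 - 1*(-114))) = -113 - ((16 + (25 + 55/3)) - (4 - 54 + 114)) = -113 - ((16 + 130/3) - 1*64) = -113 - (178/3 - 64) = -113 - 1*(-14/3) = -113 + 14/3 = -325/3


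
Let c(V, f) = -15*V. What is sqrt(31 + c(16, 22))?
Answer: I*sqrt(209) ≈ 14.457*I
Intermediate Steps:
sqrt(31 + c(16, 22)) = sqrt(31 - 15*16) = sqrt(31 - 240) = sqrt(-209) = I*sqrt(209)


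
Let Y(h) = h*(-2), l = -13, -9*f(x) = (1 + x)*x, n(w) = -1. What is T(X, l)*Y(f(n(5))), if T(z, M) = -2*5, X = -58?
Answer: 0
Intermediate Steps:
f(x) = -x*(1 + x)/9 (f(x) = -(1 + x)*x/9 = -x*(1 + x)/9)
Y(h) = -2*h
T(z, M) = -10
T(X, l)*Y(f(n(5))) = -(-20)*(-1/9*(-1)*(1 - 1)) = -(-20)*(-1/9*(-1)*0) = -(-20)*0 = -10*0 = 0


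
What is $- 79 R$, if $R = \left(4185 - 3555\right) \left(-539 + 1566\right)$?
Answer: $-51113790$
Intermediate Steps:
$R = 647010$ ($R = 630 \cdot 1027 = 647010$)
$- 79 R = \left(-79\right) 647010 = -51113790$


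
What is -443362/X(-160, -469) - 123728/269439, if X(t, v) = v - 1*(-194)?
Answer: 6285525722/3899775 ≈ 1611.8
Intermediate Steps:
X(t, v) = 194 + v (X(t, v) = v + 194 = 194 + v)
-443362/X(-160, -469) - 123728/269439 = -443362/(194 - 469) - 123728/269439 = -443362/(-275) - 123728*1/269439 = -443362*(-1/275) - 6512/14181 = 443362/275 - 6512/14181 = 6285525722/3899775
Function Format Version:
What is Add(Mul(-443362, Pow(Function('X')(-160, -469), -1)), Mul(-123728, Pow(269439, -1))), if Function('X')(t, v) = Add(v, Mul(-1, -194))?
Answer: Rational(6285525722, 3899775) ≈ 1611.8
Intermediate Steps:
Function('X')(t, v) = Add(194, v) (Function('X')(t, v) = Add(v, 194) = Add(194, v))
Add(Mul(-443362, Pow(Function('X')(-160, -469), -1)), Mul(-123728, Pow(269439, -1))) = Add(Mul(-443362, Pow(Add(194, -469), -1)), Mul(-123728, Pow(269439, -1))) = Add(Mul(-443362, Pow(-275, -1)), Mul(-123728, Rational(1, 269439))) = Add(Mul(-443362, Rational(-1, 275)), Rational(-6512, 14181)) = Add(Rational(443362, 275), Rational(-6512, 14181)) = Rational(6285525722, 3899775)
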